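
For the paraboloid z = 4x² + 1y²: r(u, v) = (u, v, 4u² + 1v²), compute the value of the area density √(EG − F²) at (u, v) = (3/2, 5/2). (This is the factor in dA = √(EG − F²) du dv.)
√(EG − F²)|_{(3/2, 5/2)} = sqrt(170)

E = 64*u^2 + 1, F = 16*u*v, G = 4*v^2 + 1, so EG − F² = 64*u^2 + 4*v^2 + 1. Taking the positive square root: √(EG − F²) = sqrt(64*u^2 + 4*v^2 + 1). At (u, v) = (3/2, 5/2): sqrt(170).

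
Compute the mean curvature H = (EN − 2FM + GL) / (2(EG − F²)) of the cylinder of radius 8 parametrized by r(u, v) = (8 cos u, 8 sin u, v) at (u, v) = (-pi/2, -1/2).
H = -1/16

With E = 64, F = 0, G = 1, L = -8, M = 0, N = 0, assemble
  H = (EN − 2FM + GL) / (2(EG − F²)) = -1/16.
At (u, v) = (-pi/2, -1/2): H = -1/16.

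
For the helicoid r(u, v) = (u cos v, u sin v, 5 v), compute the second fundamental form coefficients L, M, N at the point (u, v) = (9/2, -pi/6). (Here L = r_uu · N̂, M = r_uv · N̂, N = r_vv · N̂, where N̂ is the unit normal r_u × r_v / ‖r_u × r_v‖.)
L = 0;  M = -10*sqrt(181)/181;  N = 0

Compute the unit normal N̂(u, v) = (5*sin(v)/sqrt(u^2 + 25), -5*cos(v)/sqrt(u^2 + 25), u/sqrt(u^2 + 25)), and the second partials r_uu, r_uv, r_vv. Take dot products:
  L(u, v) = r_uu · N̂ = 0,
  M(u, v) = r_uv · N̂ = -5/sqrt(u^2 + 25),
  N(u, v) = r_vv · N̂ = 0.
Evaluating at (u, v) = (9/2, -pi/6):
  L = 0, M = -10*sqrt(181)/181, N = 0.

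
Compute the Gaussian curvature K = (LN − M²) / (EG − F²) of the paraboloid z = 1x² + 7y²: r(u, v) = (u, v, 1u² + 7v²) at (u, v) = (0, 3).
K = 28/3115225

Coefficients of the first fundamental form: E = 4*u^2 + 1, F = 28*u*v, G = 196*v^2 + 1.
Coefficients of the second fundamental form: L = 2/sqrt(4*u^2 + 196*v^2 + 1), M = 0, N = 14/sqrt(4*u^2 + 196*v^2 + 1).
Assemble K = (LN − M²)/(EG − F²) = 28/(16*u^4 + 1568*u^2*v^2 + 8*u^2 + 38416*v^4 + 392*v^2 + 1). At (u, v) = (0, 3): K = 28/3115225.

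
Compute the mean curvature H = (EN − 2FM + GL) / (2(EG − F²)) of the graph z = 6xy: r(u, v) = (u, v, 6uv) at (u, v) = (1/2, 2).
H = -54*sqrt(154)/5929

With E = 36*v^2 + 1, F = 36*u*v, G = 36*u^2 + 1, L = 0, M = 6/sqrt(36*u^2 + 36*v^2 + 1), N = 0, assemble
  H = (EN − 2FM + GL) / (2(EG − F²)) = -216*u*v/(36*u^2 + 36*v^2 + 1)^(3/2).
At (u, v) = (1/2, 2): H = -54*sqrt(154)/5929.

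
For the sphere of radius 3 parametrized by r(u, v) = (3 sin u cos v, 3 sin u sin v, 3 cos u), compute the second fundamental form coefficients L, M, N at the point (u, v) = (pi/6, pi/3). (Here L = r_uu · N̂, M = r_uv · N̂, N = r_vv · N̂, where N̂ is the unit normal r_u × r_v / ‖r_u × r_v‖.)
L = -3;  M = 0;  N = -3/4

Compute the unit normal N̂(u, v) = (sin(u)^2*cos(v)/Abs(sin(u)), sin(u)^2*sin(v)/Abs(sin(u)), sin(2*u)/(2*Abs(sin(u)))), and the second partials r_uu, r_uv, r_vv. Take dot products:
  L(u, v) = r_uu · N̂ = -3*sin(u)/Abs(sin(u)),
  M(u, v) = r_uv · N̂ = 0,
  N(u, v) = r_vv · N̂ = -3*sin(u)^3/Abs(sin(u)).
Evaluating at (u, v) = (pi/6, pi/3):
  L = -3, M = 0, N = -3/4.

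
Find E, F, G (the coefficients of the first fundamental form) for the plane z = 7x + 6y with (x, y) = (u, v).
E = 50;  F = 42;  G = 37

Compute partials: r_u = (1, 0, 7), r_v = (0, 1, 6). Then
  E = r_u · r_u = 50,
  F = r_u · r_v = 42,
  G = r_v · r_v = 37.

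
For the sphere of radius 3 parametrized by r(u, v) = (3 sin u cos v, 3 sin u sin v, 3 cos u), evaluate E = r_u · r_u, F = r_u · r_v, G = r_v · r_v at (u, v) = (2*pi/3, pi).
E = 9;  F = 0;  G = 27/4

Partials: r_u = (3*cos(u)*cos(v), 3*sin(v)*cos(u), -3*sin(u)), r_v = (-3*sin(u)*sin(v), 3*sin(u)*cos(v), 0). As functions of (u, v):
  E = r_u · r_u = 9,
  F = r_u · r_v = 0,
  G = r_v · r_v = 9*sin(u)^2.
Evaluating at (u, v) = (2*pi/3, pi): E = 9, F = 0, G = 27/4.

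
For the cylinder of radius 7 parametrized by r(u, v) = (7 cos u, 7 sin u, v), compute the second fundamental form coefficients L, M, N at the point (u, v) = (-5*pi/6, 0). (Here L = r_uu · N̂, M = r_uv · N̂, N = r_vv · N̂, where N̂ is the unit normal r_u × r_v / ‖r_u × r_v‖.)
L = -7;  M = 0;  N = 0

Compute the unit normal N̂(u, v) = (cos(u), sin(u), 0), and the second partials r_uu, r_uv, r_vv. Take dot products:
  L(u, v) = r_uu · N̂ = -7,
  M(u, v) = r_uv · N̂ = 0,
  N(u, v) = r_vv · N̂ = 0.
Evaluating at (u, v) = (-5*pi/6, 0):
  L = -7, M = 0, N = 0.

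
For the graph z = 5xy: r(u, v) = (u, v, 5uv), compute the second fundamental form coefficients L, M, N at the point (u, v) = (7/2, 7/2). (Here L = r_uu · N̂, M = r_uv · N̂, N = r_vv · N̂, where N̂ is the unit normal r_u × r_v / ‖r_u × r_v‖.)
L = 0;  M = 5*sqrt(2454)/1227;  N = 0

Compute the unit normal N̂(u, v) = (-5*v/sqrt(25*u^2 + 25*v^2 + 1), -5*u/sqrt(25*u^2 + 25*v^2 + 1), 1/sqrt(25*u^2 + 25*v^2 + 1)), and the second partials r_uu, r_uv, r_vv. Take dot products:
  L(u, v) = r_uu · N̂ = 0,
  M(u, v) = r_uv · N̂ = 5/sqrt(25*u^2 + 25*v^2 + 1),
  N(u, v) = r_vv · N̂ = 0.
Evaluating at (u, v) = (7/2, 7/2):
  L = 0, M = 5*sqrt(2454)/1227, N = 0.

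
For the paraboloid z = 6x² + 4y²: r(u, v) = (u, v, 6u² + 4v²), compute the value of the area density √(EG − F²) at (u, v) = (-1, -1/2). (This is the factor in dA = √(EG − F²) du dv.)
√(EG − F²)|_{(-1, -1/2)} = sqrt(161)

E = 144*u^2 + 1, F = 96*u*v, G = 64*v^2 + 1, so EG − F² = 144*u^2 + 64*v^2 + 1. Taking the positive square root: √(EG − F²) = sqrt(144*u^2 + 64*v^2 + 1). At (u, v) = (-1, -1/2): sqrt(161).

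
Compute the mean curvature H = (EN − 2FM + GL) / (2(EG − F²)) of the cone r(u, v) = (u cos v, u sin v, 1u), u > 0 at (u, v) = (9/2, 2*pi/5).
H = sqrt(2)/18

With E = 2, F = 0, G = u^2, L = 0, M = 0, N = sqrt(2)*u^2/(2*Abs(u)), assemble
  H = (EN − 2FM + GL) / (2(EG − F²)) = sqrt(2)/(4*Abs(u)).
At (u, v) = (9/2, 2*pi/5): H = sqrt(2)/18.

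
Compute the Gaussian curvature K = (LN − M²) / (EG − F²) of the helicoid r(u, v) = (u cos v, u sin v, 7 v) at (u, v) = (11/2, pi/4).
K = -784/100489

Coefficients of the first fundamental form: E = 1, F = 0, G = u^2 + 49.
Coefficients of the second fundamental form: L = 0, M = -7/sqrt(u^2 + 49), N = 0.
Assemble K = (LN − M²)/(EG − F²) = -49/(u^2 + 49)^2. At (u, v) = (11/2, pi/4): K = -784/100489.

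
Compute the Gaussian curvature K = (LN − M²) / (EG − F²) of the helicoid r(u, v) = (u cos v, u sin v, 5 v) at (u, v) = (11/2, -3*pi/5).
K = -400/48841

Coefficients of the first fundamental form: E = 1, F = 0, G = u^2 + 25.
Coefficients of the second fundamental form: L = 0, M = -5/sqrt(u^2 + 25), N = 0.
Assemble K = (LN − M²)/(EG − F²) = -25/(u^2 + 25)^2. At (u, v) = (11/2, -3*pi/5): K = -400/48841.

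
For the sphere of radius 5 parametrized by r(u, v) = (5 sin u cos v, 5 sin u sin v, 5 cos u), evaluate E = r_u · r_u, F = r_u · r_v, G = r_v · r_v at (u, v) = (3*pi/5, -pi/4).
E = 25;  F = 0;  G = 25*sqrt(5)/8 + 125/8

Partials: r_u = (5*cos(u)*cos(v), 5*sin(v)*cos(u), -5*sin(u)), r_v = (-5*sin(u)*sin(v), 5*sin(u)*cos(v), 0). As functions of (u, v):
  E = r_u · r_u = 25,
  F = r_u · r_v = 0,
  G = r_v · r_v = 25*sin(u)^2.
Evaluating at (u, v) = (3*pi/5, -pi/4): E = 25, F = 0, G = 25*sqrt(5)/8 + 125/8.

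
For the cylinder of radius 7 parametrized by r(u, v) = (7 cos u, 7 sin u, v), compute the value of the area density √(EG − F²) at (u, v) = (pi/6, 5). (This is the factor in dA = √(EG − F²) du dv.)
√(EG − F²)|_{(pi/6, 5)} = 7

E = 49, F = 0, G = 1, so EG − F² = 49. Taking the positive square root: √(EG − F²) = 7. At (u, v) = (pi/6, 5): 7.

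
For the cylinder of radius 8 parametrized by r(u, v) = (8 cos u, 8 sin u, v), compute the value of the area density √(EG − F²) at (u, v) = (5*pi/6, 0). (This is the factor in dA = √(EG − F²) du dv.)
√(EG − F²)|_{(5*pi/6, 0)} = 8

E = 64, F = 0, G = 1, so EG − F² = 64. Taking the positive square root: √(EG − F²) = 8. At (u, v) = (5*pi/6, 0): 8.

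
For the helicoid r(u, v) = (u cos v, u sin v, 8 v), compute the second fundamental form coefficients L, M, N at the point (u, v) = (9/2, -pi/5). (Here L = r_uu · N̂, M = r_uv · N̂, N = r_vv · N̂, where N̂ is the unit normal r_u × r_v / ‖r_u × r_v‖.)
L = 0;  M = -16*sqrt(337)/337;  N = 0

Compute the unit normal N̂(u, v) = (8*sin(v)/sqrt(u^2 + 64), -8*cos(v)/sqrt(u^2 + 64), u/sqrt(u^2 + 64)), and the second partials r_uu, r_uv, r_vv. Take dot products:
  L(u, v) = r_uu · N̂ = 0,
  M(u, v) = r_uv · N̂ = -8/sqrt(u^2 + 64),
  N(u, v) = r_vv · N̂ = 0.
Evaluating at (u, v) = (9/2, -pi/5):
  L = 0, M = -16*sqrt(337)/337, N = 0.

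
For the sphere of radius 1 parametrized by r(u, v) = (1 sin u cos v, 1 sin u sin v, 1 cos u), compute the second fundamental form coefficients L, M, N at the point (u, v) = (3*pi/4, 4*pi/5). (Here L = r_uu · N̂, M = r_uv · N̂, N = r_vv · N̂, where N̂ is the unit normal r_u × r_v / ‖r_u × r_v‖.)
L = -1;  M = 0;  N = -1/2

Compute the unit normal N̂(u, v) = (sin(u)^2*cos(v)/Abs(sin(u)), sin(u)^2*sin(v)/Abs(sin(u)), sin(2*u)/(2*Abs(sin(u)))), and the second partials r_uu, r_uv, r_vv. Take dot products:
  L(u, v) = r_uu · N̂ = -sin(u)/Abs(sin(u)),
  M(u, v) = r_uv · N̂ = 0,
  N(u, v) = r_vv · N̂ = -sin(u)^3/Abs(sin(u)).
Evaluating at (u, v) = (3*pi/4, 4*pi/5):
  L = -1, M = 0, N = -1/2.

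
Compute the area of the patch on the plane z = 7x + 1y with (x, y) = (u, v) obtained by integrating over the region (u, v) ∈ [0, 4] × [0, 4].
Area = 16*sqrt(51)

Area = ∫∫ √(EG − F²) du dv with √(EG − F²) = sqrt(51). Integrating over [0, 4] × [0, 4] gives 16*sqrt(51).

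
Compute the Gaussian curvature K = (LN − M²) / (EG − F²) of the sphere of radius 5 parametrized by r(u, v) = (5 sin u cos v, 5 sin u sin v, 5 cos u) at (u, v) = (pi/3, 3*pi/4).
K = 1/25

Coefficients of the first fundamental form: E = 25, F = 0, G = 25*sin(u)^2.
Coefficients of the second fundamental form: L = -5*sin(u)/Abs(sin(u)), M = 0, N = -5*sin(u)^3/Abs(sin(u)).
Assemble K = (LN − M²)/(EG − F²) = 1/25. At (u, v) = (pi/3, 3*pi/4): K = 1/25.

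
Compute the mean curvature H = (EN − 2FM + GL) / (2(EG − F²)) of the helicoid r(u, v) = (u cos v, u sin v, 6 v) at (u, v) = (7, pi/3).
H = 0

With E = 1, F = 0, G = u^2 + 36, L = 0, M = -6/sqrt(u^2 + 36), N = 0, assemble
  H = (EN − 2FM + GL) / (2(EG − F²)) = 0.
At (u, v) = (7, pi/3): H = 0.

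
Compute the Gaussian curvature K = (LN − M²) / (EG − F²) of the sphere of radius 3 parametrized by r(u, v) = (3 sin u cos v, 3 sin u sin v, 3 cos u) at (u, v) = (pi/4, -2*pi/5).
K = 1/9

Coefficients of the first fundamental form: E = 9, F = 0, G = 9*sin(u)^2.
Coefficients of the second fundamental form: L = -3*sin(u)/Abs(sin(u)), M = 0, N = -3*sin(u)^3/Abs(sin(u)).
Assemble K = (LN − M²)/(EG − F²) = 1/9. At (u, v) = (pi/4, -2*pi/5): K = 1/9.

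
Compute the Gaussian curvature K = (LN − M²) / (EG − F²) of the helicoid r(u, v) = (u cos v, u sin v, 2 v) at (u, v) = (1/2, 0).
K = -64/289

Coefficients of the first fundamental form: E = 1, F = 0, G = u^2 + 4.
Coefficients of the second fundamental form: L = 0, M = -2/sqrt(u^2 + 4), N = 0.
Assemble K = (LN − M²)/(EG − F²) = -4/(u^2 + 4)^2. At (u, v) = (1/2, 0): K = -64/289.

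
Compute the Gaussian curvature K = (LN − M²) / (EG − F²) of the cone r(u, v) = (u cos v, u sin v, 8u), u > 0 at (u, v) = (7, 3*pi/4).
K = 0

Coefficients of the first fundamental form: E = 65, F = 0, G = u^2.
Coefficients of the second fundamental form: L = 0, M = 0, N = 8*sqrt(65)*u^2/(65*Abs(u)).
Assemble K = (LN − M²)/(EG − F²) = 0. At (u, v) = (7, 3*pi/4): K = 0.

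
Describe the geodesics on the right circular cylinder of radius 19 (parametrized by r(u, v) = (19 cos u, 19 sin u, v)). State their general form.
The cylinder is flat (K = 0) and locally isometric to the plane via the development (u, v) ↦ (19 u, v). Geodesics are the pre-images of straight lines: circles (v constant), vertical lines (u constant), and helices (v = c · u + d) for constants c, d.

A right cylinder has E = 19², F = 0, G = 1, so EG − F² = 19², and L = −19, M = N = 0, giving K = (LN − M²)/(EG − F²) = 0 everywhere. A flat surface is locally isometric to the Euclidean plane via the map (u, v) ↦ (19 u, v). Straight lines in the (x̃, ỹ) plane pull back to: (a) horizontal circles (v = const), (b) vertical generators (u = const), and (c) helices (19 u tan θ = v, i.e. v = c · u + d).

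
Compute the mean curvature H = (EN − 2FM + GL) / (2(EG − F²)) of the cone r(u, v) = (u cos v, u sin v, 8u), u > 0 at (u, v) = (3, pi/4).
H = 4*sqrt(65)/195

With E = 65, F = 0, G = u^2, L = 0, M = 0, N = 8*sqrt(65)*u^2/(65*Abs(u)), assemble
  H = (EN − 2FM + GL) / (2(EG − F²)) = 4*sqrt(65)/(65*Abs(u)).
At (u, v) = (3, pi/4): H = 4*sqrt(65)/195.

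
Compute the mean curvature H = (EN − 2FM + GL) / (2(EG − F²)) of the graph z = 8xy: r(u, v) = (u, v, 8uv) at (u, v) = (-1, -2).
H = -1024*sqrt(321)/103041

With E = 64*v^2 + 1, F = 64*u*v, G = 64*u^2 + 1, L = 0, M = 8/sqrt(64*u^2 + 64*v^2 + 1), N = 0, assemble
  H = (EN − 2FM + GL) / (2(EG − F²)) = -512*u*v/(64*u^2 + 64*v^2 + 1)^(3/2).
At (u, v) = (-1, -2): H = -1024*sqrt(321)/103041.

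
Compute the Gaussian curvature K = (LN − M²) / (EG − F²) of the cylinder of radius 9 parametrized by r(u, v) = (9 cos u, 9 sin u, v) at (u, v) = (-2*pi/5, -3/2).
K = 0

Coefficients of the first fundamental form: E = 81, F = 0, G = 1.
Coefficients of the second fundamental form: L = -9, M = 0, N = 0.
Assemble K = (LN − M²)/(EG − F²) = 0. At (u, v) = (-2*pi/5, -3/2): K = 0.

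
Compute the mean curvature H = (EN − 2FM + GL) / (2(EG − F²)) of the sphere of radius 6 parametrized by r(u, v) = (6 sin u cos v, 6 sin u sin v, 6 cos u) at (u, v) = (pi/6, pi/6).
H = -1/6

With E = 36, F = 0, G = 36*sin(u)^2, L = -6*sin(u)/Abs(sin(u)), M = 0, N = -6*sin(u)^3/Abs(sin(u)), assemble
  H = (EN − 2FM + GL) / (2(EG − F²)) = -sin(u)/(6*Abs(sin(u))).
At (u, v) = (pi/6, pi/6): H = -1/6.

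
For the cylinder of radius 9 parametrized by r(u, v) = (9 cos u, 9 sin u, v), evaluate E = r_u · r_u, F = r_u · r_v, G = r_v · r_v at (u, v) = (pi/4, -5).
E = 81;  F = 0;  G = 1

Partials: r_u = (-9*sin(u), 9*cos(u), 0), r_v = (0, 0, 1). As functions of (u, v):
  E = r_u · r_u = 81,
  F = r_u · r_v = 0,
  G = r_v · r_v = 1.
Evaluating at (u, v) = (pi/4, -5): E = 81, F = 0, G = 1.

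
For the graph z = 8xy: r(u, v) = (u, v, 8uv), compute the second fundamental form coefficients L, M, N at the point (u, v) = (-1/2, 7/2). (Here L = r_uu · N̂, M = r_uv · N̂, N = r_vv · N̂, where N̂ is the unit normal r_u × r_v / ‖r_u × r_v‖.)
L = 0;  M = 8*sqrt(89)/267;  N = 0

Compute the unit normal N̂(u, v) = (-8*v/sqrt(64*u^2 + 64*v^2 + 1), -8*u/sqrt(64*u^2 + 64*v^2 + 1), 1/sqrt(64*u^2 + 64*v^2 + 1)), and the second partials r_uu, r_uv, r_vv. Take dot products:
  L(u, v) = r_uu · N̂ = 0,
  M(u, v) = r_uv · N̂ = 8/sqrt(64*u^2 + 64*v^2 + 1),
  N(u, v) = r_vv · N̂ = 0.
Evaluating at (u, v) = (-1/2, 7/2):
  L = 0, M = 8*sqrt(89)/267, N = 0.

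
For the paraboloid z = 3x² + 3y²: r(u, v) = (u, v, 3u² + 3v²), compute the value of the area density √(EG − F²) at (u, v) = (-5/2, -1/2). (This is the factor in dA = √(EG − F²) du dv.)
√(EG − F²)|_{(-5/2, -1/2)} = sqrt(235)

E = 36*u^2 + 1, F = 36*u*v, G = 36*v^2 + 1, so EG − F² = 36*u^2 + 36*v^2 + 1. Taking the positive square root: √(EG − F²) = sqrt(36*u^2 + 36*v^2 + 1). At (u, v) = (-5/2, -1/2): sqrt(235).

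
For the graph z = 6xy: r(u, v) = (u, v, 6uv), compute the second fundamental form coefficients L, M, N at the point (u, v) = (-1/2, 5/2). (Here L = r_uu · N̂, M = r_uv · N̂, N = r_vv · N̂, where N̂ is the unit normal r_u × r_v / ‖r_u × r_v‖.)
L = 0;  M = 6*sqrt(235)/235;  N = 0

Compute the unit normal N̂(u, v) = (-6*v/sqrt(36*u^2 + 36*v^2 + 1), -6*u/sqrt(36*u^2 + 36*v^2 + 1), 1/sqrt(36*u^2 + 36*v^2 + 1)), and the second partials r_uu, r_uv, r_vv. Take dot products:
  L(u, v) = r_uu · N̂ = 0,
  M(u, v) = r_uv · N̂ = 6/sqrt(36*u^2 + 36*v^2 + 1),
  N(u, v) = r_vv · N̂ = 0.
Evaluating at (u, v) = (-1/2, 5/2):
  L = 0, M = 6*sqrt(235)/235, N = 0.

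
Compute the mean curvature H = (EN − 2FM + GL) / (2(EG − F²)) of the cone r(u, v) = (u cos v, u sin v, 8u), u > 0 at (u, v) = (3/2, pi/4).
H = 8*sqrt(65)/195

With E = 65, F = 0, G = u^2, L = 0, M = 0, N = 8*sqrt(65)*u^2/(65*Abs(u)), assemble
  H = (EN − 2FM + GL) / (2(EG − F²)) = 4*sqrt(65)/(65*Abs(u)).
At (u, v) = (3/2, pi/4): H = 8*sqrt(65)/195.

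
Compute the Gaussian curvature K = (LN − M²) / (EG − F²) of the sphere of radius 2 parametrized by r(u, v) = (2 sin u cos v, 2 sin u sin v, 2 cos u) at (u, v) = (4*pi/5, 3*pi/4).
K = 1/4

Coefficients of the first fundamental form: E = 4, F = 0, G = 4*sin(u)^2.
Coefficients of the second fundamental form: L = -2*sin(u)/Abs(sin(u)), M = 0, N = -2*sin(u)^3/Abs(sin(u)).
Assemble K = (LN − M²)/(EG − F²) = 1/4. At (u, v) = (4*pi/5, 3*pi/4): K = 1/4.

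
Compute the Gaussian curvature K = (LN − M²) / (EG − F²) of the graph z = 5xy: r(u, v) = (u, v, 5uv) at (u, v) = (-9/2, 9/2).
K = -100/4108729

Coefficients of the first fundamental form: E = 25*v^2 + 1, F = 25*u*v, G = 25*u^2 + 1.
Coefficients of the second fundamental form: L = 0, M = 5/sqrt(25*u^2 + 25*v^2 + 1), N = 0.
Assemble K = (LN − M²)/(EG − F²) = -25/(625*u^4 + 1250*u^2*v^2 + 50*u^2 + 625*v^4 + 50*v^2 + 1). At (u, v) = (-9/2, 9/2): K = -100/4108729.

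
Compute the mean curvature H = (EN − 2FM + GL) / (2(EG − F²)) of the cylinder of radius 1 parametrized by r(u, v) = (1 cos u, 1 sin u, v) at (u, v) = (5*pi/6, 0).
H = -1/2

With E = 1, F = 0, G = 1, L = -1, M = 0, N = 0, assemble
  H = (EN − 2FM + GL) / (2(EG − F²)) = -1/2.
At (u, v) = (5*pi/6, 0): H = -1/2.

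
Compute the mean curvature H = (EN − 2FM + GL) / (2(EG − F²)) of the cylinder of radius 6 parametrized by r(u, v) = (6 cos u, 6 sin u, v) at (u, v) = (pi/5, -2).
H = -1/12

With E = 36, F = 0, G = 1, L = -6, M = 0, N = 0, assemble
  H = (EN − 2FM + GL) / (2(EG − F²)) = -1/12.
At (u, v) = (pi/5, -2): H = -1/12.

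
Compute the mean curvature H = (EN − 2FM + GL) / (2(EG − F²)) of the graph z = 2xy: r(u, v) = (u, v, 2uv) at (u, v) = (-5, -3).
H = -120*sqrt(137)/18769

With E = 4*v^2 + 1, F = 4*u*v, G = 4*u^2 + 1, L = 0, M = 2/sqrt(4*u^2 + 4*v^2 + 1), N = 0, assemble
  H = (EN − 2FM + GL) / (2(EG − F²)) = -8*u*v/(4*u^2 + 4*v^2 + 1)^(3/2).
At (u, v) = (-5, -3): H = -120*sqrt(137)/18769.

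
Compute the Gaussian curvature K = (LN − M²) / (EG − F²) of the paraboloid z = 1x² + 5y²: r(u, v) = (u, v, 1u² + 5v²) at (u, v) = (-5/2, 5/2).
K = 20/423801

Coefficients of the first fundamental form: E = 4*u^2 + 1, F = 20*u*v, G = 100*v^2 + 1.
Coefficients of the second fundamental form: L = 2/sqrt(4*u^2 + 100*v^2 + 1), M = 0, N = 10/sqrt(4*u^2 + 100*v^2 + 1).
Assemble K = (LN − M²)/(EG − F²) = 20/(16*u^4 + 800*u^2*v^2 + 8*u^2 + 10000*v^4 + 200*v^2 + 1). At (u, v) = (-5/2, 5/2): K = 20/423801.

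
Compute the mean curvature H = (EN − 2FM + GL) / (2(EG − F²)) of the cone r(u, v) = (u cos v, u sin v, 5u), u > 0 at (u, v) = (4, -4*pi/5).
H = 5*sqrt(26)/208

With E = 26, F = 0, G = u^2, L = 0, M = 0, N = 5*sqrt(26)*u^2/(26*Abs(u)), assemble
  H = (EN − 2FM + GL) / (2(EG − F²)) = 5*sqrt(26)/(52*Abs(u)).
At (u, v) = (4, -4*pi/5): H = 5*sqrt(26)/208.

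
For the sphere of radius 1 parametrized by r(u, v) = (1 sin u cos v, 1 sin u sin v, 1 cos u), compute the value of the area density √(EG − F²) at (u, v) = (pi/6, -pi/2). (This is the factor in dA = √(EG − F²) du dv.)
√(EG − F²)|_{(pi/6, -pi/2)} = 1/2

E = 1, F = 0, G = sin(u)^2, so EG − F² = sin(u)^2. Taking the positive square root: √(EG − F²) = Abs(sin(u)). At (u, v) = (pi/6, -pi/2): 1/2.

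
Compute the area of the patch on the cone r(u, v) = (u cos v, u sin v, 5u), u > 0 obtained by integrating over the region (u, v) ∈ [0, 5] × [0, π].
Area = 25*sqrt(26)*pi/2

Area = ∫∫ √(EG − F²) du dv with √(EG − F²) = sqrt(26)*Abs(u). Integrating over [0, 5] × [0, π] gives 25*sqrt(26)*pi/2.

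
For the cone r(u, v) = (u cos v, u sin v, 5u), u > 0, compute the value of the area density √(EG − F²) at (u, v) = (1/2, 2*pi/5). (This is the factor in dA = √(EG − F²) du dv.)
√(EG − F²)|_{(1/2, 2*pi/5)} = sqrt(26)/2

E = 26, F = 0, G = u^2, so EG − F² = 26*u^2. Taking the positive square root: √(EG − F²) = sqrt(26)*Abs(u). At (u, v) = (1/2, 2*pi/5): sqrt(26)/2.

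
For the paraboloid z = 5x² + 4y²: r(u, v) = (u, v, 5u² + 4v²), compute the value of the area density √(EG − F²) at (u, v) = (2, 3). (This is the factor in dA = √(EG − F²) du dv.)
√(EG − F²)|_{(2, 3)} = sqrt(977)

E = 100*u^2 + 1, F = 80*u*v, G = 64*v^2 + 1, so EG − F² = 100*u^2 + 64*v^2 + 1. Taking the positive square root: √(EG − F²) = sqrt(100*u^2 + 64*v^2 + 1). At (u, v) = (2, 3): sqrt(977).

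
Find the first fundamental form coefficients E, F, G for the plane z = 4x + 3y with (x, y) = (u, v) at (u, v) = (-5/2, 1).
E = 17;  F = 12;  G = 10

Partials: r_u = (1, 0, 4), r_v = (0, 1, 3). As functions of (u, v):
  E = r_u · r_u = 17,
  F = r_u · r_v = 12,
  G = r_v · r_v = 10.
Evaluating at (u, v) = (-5/2, 1): E = 17, F = 12, G = 10.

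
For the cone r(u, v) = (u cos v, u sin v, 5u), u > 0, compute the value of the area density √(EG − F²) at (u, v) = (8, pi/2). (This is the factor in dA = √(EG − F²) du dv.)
√(EG − F²)|_{(8, pi/2)} = 8*sqrt(26)

E = 26, F = 0, G = u^2, so EG − F² = 26*u^2. Taking the positive square root: √(EG − F²) = sqrt(26)*Abs(u). At (u, v) = (8, pi/2): 8*sqrt(26).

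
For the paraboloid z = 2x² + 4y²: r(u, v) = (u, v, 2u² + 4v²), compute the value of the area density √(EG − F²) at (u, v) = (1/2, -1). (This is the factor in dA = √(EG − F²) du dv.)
√(EG − F²)|_{(1/2, -1)} = sqrt(69)

E = 16*u^2 + 1, F = 32*u*v, G = 64*v^2 + 1, so EG − F² = 16*u^2 + 64*v^2 + 1. Taking the positive square root: √(EG − F²) = sqrt(16*u^2 + 64*v^2 + 1). At (u, v) = (1/2, -1): sqrt(69).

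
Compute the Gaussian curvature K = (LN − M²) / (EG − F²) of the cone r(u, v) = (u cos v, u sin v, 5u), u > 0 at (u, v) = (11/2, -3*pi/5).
K = 0

Coefficients of the first fundamental form: E = 26, F = 0, G = u^2.
Coefficients of the second fundamental form: L = 0, M = 0, N = 5*sqrt(26)*u^2/(26*Abs(u)).
Assemble K = (LN − M²)/(EG − F²) = 0. At (u, v) = (11/2, -3*pi/5): K = 0.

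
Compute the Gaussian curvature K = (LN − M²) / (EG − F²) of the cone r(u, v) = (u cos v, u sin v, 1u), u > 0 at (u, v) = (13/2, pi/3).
K = 0

Coefficients of the first fundamental form: E = 2, F = 0, G = u^2.
Coefficients of the second fundamental form: L = 0, M = 0, N = sqrt(2)*u^2/(2*Abs(u)).
Assemble K = (LN − M²)/(EG − F²) = 0. At (u, v) = (13/2, pi/3): K = 0.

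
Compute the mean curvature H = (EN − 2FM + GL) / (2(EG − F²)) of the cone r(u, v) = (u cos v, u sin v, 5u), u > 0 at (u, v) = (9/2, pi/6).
H = 5*sqrt(26)/234

With E = 26, F = 0, G = u^2, L = 0, M = 0, N = 5*sqrt(26)*u^2/(26*Abs(u)), assemble
  H = (EN − 2FM + GL) / (2(EG − F²)) = 5*sqrt(26)/(52*Abs(u)).
At (u, v) = (9/2, pi/6): H = 5*sqrt(26)/234.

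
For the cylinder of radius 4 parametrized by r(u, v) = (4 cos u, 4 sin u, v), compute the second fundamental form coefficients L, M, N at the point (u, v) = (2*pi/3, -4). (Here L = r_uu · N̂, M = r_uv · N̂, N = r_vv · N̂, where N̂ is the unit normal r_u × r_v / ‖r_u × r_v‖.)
L = -4;  M = 0;  N = 0

Compute the unit normal N̂(u, v) = (cos(u), sin(u), 0), and the second partials r_uu, r_uv, r_vv. Take dot products:
  L(u, v) = r_uu · N̂ = -4,
  M(u, v) = r_uv · N̂ = 0,
  N(u, v) = r_vv · N̂ = 0.
Evaluating at (u, v) = (2*pi/3, -4):
  L = -4, M = 0, N = 0.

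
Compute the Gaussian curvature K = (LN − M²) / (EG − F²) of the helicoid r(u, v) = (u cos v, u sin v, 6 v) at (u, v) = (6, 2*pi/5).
K = -1/144

Coefficients of the first fundamental form: E = 1, F = 0, G = u^2 + 36.
Coefficients of the second fundamental form: L = 0, M = -6/sqrt(u^2 + 36), N = 0.
Assemble K = (LN − M²)/(EG − F²) = -36/(u^2 + 36)^2. At (u, v) = (6, 2*pi/5): K = -1/144.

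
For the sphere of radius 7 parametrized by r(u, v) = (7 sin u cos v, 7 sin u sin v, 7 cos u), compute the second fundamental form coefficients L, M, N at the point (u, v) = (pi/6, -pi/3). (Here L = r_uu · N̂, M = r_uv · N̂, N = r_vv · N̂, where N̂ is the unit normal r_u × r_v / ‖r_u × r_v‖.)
L = -7;  M = 0;  N = -7/4

Compute the unit normal N̂(u, v) = (sin(u)^2*cos(v)/Abs(sin(u)), sin(u)^2*sin(v)/Abs(sin(u)), sin(2*u)/(2*Abs(sin(u)))), and the second partials r_uu, r_uv, r_vv. Take dot products:
  L(u, v) = r_uu · N̂ = -7*sin(u)/Abs(sin(u)),
  M(u, v) = r_uv · N̂ = 0,
  N(u, v) = r_vv · N̂ = -7*sin(u)^3/Abs(sin(u)).
Evaluating at (u, v) = (pi/6, -pi/3):
  L = -7, M = 0, N = -7/4.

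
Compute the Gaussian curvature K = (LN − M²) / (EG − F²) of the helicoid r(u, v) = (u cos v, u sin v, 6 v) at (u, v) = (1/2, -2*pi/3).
K = -576/21025

Coefficients of the first fundamental form: E = 1, F = 0, G = u^2 + 36.
Coefficients of the second fundamental form: L = 0, M = -6/sqrt(u^2 + 36), N = 0.
Assemble K = (LN − M²)/(EG − F²) = -36/(u^2 + 36)^2. At (u, v) = (1/2, -2*pi/3): K = -576/21025.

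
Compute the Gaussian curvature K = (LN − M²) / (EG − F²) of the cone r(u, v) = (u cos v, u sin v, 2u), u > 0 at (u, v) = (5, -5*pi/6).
K = 0

Coefficients of the first fundamental form: E = 5, F = 0, G = u^2.
Coefficients of the second fundamental form: L = 0, M = 0, N = 2*sqrt(5)*u^2/(5*Abs(u)).
Assemble K = (LN − M²)/(EG − F²) = 0. At (u, v) = (5, -5*pi/6): K = 0.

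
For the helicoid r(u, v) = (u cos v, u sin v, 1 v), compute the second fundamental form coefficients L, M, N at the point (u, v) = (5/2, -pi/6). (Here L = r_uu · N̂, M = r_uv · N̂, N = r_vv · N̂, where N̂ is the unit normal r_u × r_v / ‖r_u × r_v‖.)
L = 0;  M = -2*sqrt(29)/29;  N = 0

Compute the unit normal N̂(u, v) = (sin(v)/sqrt(u^2 + 1), -cos(v)/sqrt(u^2 + 1), u/sqrt(u^2 + 1)), and the second partials r_uu, r_uv, r_vv. Take dot products:
  L(u, v) = r_uu · N̂ = 0,
  M(u, v) = r_uv · N̂ = -1/sqrt(u^2 + 1),
  N(u, v) = r_vv · N̂ = 0.
Evaluating at (u, v) = (5/2, -pi/6):
  L = 0, M = -2*sqrt(29)/29, N = 0.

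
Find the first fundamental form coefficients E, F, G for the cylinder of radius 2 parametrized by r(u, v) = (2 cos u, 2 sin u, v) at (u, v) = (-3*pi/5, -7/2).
E = 4;  F = 0;  G = 1

Partials: r_u = (-2*sin(u), 2*cos(u), 0), r_v = (0, 0, 1). As functions of (u, v):
  E = r_u · r_u = 4,
  F = r_u · r_v = 0,
  G = r_v · r_v = 1.
Evaluating at (u, v) = (-3*pi/5, -7/2): E = 4, F = 0, G = 1.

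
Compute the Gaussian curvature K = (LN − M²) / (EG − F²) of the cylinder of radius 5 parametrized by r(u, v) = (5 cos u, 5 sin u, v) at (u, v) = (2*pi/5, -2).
K = 0

Coefficients of the first fundamental form: E = 25, F = 0, G = 1.
Coefficients of the second fundamental form: L = -5, M = 0, N = 0.
Assemble K = (LN − M²)/(EG − F²) = 0. At (u, v) = (2*pi/5, -2): K = 0.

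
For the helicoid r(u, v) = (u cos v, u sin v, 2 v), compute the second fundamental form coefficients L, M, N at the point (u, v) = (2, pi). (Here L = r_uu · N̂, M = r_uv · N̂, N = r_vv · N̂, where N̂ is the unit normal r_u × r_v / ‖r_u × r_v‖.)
L = 0;  M = -sqrt(2)/2;  N = 0

Compute the unit normal N̂(u, v) = (2*sin(v)/sqrt(u^2 + 4), -2*cos(v)/sqrt(u^2 + 4), u/sqrt(u^2 + 4)), and the second partials r_uu, r_uv, r_vv. Take dot products:
  L(u, v) = r_uu · N̂ = 0,
  M(u, v) = r_uv · N̂ = -2/sqrt(u^2 + 4),
  N(u, v) = r_vv · N̂ = 0.
Evaluating at (u, v) = (2, pi):
  L = 0, M = -sqrt(2)/2, N = 0.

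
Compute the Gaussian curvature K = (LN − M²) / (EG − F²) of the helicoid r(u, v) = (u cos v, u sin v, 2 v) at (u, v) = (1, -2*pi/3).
K = -4/25

Coefficients of the first fundamental form: E = 1, F = 0, G = u^2 + 4.
Coefficients of the second fundamental form: L = 0, M = -2/sqrt(u^2 + 4), N = 0.
Assemble K = (LN − M²)/(EG − F²) = -4/(u^2 + 4)^2. At (u, v) = (1, -2*pi/3): K = -4/25.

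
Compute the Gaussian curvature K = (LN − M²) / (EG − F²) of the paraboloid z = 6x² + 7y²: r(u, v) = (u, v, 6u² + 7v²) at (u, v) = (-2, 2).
K = 168/1852321

Coefficients of the first fundamental form: E = 144*u^2 + 1, F = 168*u*v, G = 196*v^2 + 1.
Coefficients of the second fundamental form: L = 12/sqrt(144*u^2 + 196*v^2 + 1), M = 0, N = 14/sqrt(144*u^2 + 196*v^2 + 1).
Assemble K = (LN − M²)/(EG − F²) = 168/(20736*u^4 + 56448*u^2*v^2 + 288*u^2 + 38416*v^4 + 392*v^2 + 1). At (u, v) = (-2, 2): K = 168/1852321.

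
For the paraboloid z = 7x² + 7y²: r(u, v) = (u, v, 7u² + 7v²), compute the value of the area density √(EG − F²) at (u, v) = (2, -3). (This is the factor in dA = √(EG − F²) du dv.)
√(EG − F²)|_{(2, -3)} = sqrt(2549)

E = 196*u^2 + 1, F = 196*u*v, G = 196*v^2 + 1, so EG − F² = 196*u^2 + 196*v^2 + 1. Taking the positive square root: √(EG − F²) = sqrt(196*u^2 + 196*v^2 + 1). At (u, v) = (2, -3): sqrt(2549).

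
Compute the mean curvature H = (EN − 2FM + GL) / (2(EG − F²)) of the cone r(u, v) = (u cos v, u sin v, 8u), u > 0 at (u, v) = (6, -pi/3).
H = 2*sqrt(65)/195

With E = 65, F = 0, G = u^2, L = 0, M = 0, N = 8*sqrt(65)*u^2/(65*Abs(u)), assemble
  H = (EN − 2FM + GL) / (2(EG − F²)) = 4*sqrt(65)/(65*Abs(u)).
At (u, v) = (6, -pi/3): H = 2*sqrt(65)/195.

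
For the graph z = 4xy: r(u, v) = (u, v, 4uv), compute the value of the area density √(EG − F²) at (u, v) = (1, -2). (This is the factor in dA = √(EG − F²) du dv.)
√(EG − F²)|_{(1, -2)} = 9

E = 16*v^2 + 1, F = 16*u*v, G = 16*u^2 + 1, so EG − F² = 16*u^2 + 16*v^2 + 1. Taking the positive square root: √(EG − F²) = sqrt(16*u^2 + 16*v^2 + 1). At (u, v) = (1, -2): 9.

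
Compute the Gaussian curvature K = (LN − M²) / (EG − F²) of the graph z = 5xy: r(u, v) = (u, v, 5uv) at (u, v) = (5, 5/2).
K = -400/9790641

Coefficients of the first fundamental form: E = 25*v^2 + 1, F = 25*u*v, G = 25*u^2 + 1.
Coefficients of the second fundamental form: L = 0, M = 5/sqrt(25*u^2 + 25*v^2 + 1), N = 0.
Assemble K = (LN − M²)/(EG − F²) = -25/(625*u^4 + 1250*u^2*v^2 + 50*u^2 + 625*v^4 + 50*v^2 + 1). At (u, v) = (5, 5/2): K = -400/9790641.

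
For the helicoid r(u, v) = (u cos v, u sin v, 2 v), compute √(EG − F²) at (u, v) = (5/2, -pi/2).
√(EG − F²)|_{(5/2, -pi/2)} = sqrt(41)/2

E = 1, F = 0, G = u^2 + 4; EG − F² = u^2 + 4; √(EG − F²) = sqrt(u^2 + 4). At the given point: sqrt(41)/2.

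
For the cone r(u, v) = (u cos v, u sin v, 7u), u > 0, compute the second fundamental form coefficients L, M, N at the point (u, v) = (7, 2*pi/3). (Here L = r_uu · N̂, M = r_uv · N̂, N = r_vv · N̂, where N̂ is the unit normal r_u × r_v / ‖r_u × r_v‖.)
L = 0;  M = 0;  N = 49*sqrt(2)/10

Compute the unit normal N̂(u, v) = (-7*sqrt(2)*u*cos(v)/(10*Abs(u)), -7*sqrt(2)*u*sin(v)/(10*Abs(u)), sqrt(2)*u/(10*Abs(u))), and the second partials r_uu, r_uv, r_vv. Take dot products:
  L(u, v) = r_uu · N̂ = 0,
  M(u, v) = r_uv · N̂ = 0,
  N(u, v) = r_vv · N̂ = 7*sqrt(2)*u^2/(10*Abs(u)).
Evaluating at (u, v) = (7, 2*pi/3):
  L = 0, M = 0, N = 49*sqrt(2)/10.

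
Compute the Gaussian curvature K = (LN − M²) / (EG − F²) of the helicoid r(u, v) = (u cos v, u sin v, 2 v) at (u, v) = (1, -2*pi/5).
K = -4/25

Coefficients of the first fundamental form: E = 1, F = 0, G = u^2 + 4.
Coefficients of the second fundamental form: L = 0, M = -2/sqrt(u^2 + 4), N = 0.
Assemble K = (LN − M²)/(EG − F²) = -4/(u^2 + 4)^2. At (u, v) = (1, -2*pi/5): K = -4/25.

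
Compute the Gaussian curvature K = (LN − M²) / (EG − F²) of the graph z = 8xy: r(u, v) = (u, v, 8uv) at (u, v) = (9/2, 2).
K = -64/2411809

Coefficients of the first fundamental form: E = 64*v^2 + 1, F = 64*u*v, G = 64*u^2 + 1.
Coefficients of the second fundamental form: L = 0, M = 8/sqrt(64*u^2 + 64*v^2 + 1), N = 0.
Assemble K = (LN − M²)/(EG − F²) = -64/(4096*u^4 + 8192*u^2*v^2 + 128*u^2 + 4096*v^4 + 128*v^2 + 1). At (u, v) = (9/2, 2): K = -64/2411809.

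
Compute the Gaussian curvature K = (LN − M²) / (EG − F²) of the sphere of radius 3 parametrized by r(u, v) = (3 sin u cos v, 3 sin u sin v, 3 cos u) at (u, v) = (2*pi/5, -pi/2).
K = 1/9

Coefficients of the first fundamental form: E = 9, F = 0, G = 9*sin(u)^2.
Coefficients of the second fundamental form: L = -3*sin(u)/Abs(sin(u)), M = 0, N = -3*sin(u)^3/Abs(sin(u)).
Assemble K = (LN − M²)/(EG − F²) = 1/9. At (u, v) = (2*pi/5, -pi/2): K = 1/9.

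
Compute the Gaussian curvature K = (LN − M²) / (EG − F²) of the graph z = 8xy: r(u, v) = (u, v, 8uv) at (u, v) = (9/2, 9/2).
K = -64/6723649

Coefficients of the first fundamental form: E = 64*v^2 + 1, F = 64*u*v, G = 64*u^2 + 1.
Coefficients of the second fundamental form: L = 0, M = 8/sqrt(64*u^2 + 64*v^2 + 1), N = 0.
Assemble K = (LN − M²)/(EG − F²) = -64/(4096*u^4 + 8192*u^2*v^2 + 128*u^2 + 4096*v^4 + 128*v^2 + 1). At (u, v) = (9/2, 9/2): K = -64/6723649.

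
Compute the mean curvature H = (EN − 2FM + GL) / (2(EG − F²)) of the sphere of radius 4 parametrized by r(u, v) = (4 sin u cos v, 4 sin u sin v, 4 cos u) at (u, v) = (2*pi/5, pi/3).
H = -1/4

With E = 16, F = 0, G = 16*sin(u)^2, L = -4*sin(u)/Abs(sin(u)), M = 0, N = -4*sin(u)^3/Abs(sin(u)), assemble
  H = (EN − 2FM + GL) / (2(EG − F²)) = -sin(u)/(4*Abs(sin(u))).
At (u, v) = (2*pi/5, pi/3): H = -1/4.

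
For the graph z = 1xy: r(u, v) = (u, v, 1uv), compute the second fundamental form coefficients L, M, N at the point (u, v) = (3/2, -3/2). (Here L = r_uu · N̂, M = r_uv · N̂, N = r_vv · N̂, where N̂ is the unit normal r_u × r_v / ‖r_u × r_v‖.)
L = 0;  M = sqrt(22)/11;  N = 0

Compute the unit normal N̂(u, v) = (-v/sqrt(u^2 + v^2 + 1), -u/sqrt(u^2 + v^2 + 1), 1/sqrt(u^2 + v^2 + 1)), and the second partials r_uu, r_uv, r_vv. Take dot products:
  L(u, v) = r_uu · N̂ = 0,
  M(u, v) = r_uv · N̂ = 1/sqrt(u^2 + v^2 + 1),
  N(u, v) = r_vv · N̂ = 0.
Evaluating at (u, v) = (3/2, -3/2):
  L = 0, M = sqrt(22)/11, N = 0.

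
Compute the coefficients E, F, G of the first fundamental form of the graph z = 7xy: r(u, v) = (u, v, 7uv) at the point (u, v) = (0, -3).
E = 442;  F = 0;  G = 1

Partials: r_u = (1, 0, 7*v), r_v = (0, 1, 7*u). As functions of (u, v):
  E = r_u · r_u = 49*v^2 + 1,
  F = r_u · r_v = 49*u*v,
  G = r_v · r_v = 49*u^2 + 1.
Evaluating at (u, v) = (0, -3): E = 442, F = 0, G = 1.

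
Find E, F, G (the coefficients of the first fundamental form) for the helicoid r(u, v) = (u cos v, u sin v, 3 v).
E = 1;  F = 0;  G = u^2 + 9

Compute partials: r_u = (cos(v), sin(v), 0), r_v = (-u*sin(v), u*cos(v), 3). Then
  E = r_u · r_u = 1,
  F = r_u · r_v = 0,
  G = r_v · r_v = u^2 + 9.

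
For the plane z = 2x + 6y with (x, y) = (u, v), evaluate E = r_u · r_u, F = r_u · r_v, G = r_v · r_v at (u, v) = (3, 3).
E = 5;  F = 12;  G = 37

Partials: r_u = (1, 0, 2), r_v = (0, 1, 6). As functions of (u, v):
  E = r_u · r_u = 5,
  F = r_u · r_v = 12,
  G = r_v · r_v = 37.
Evaluating at (u, v) = (3, 3): E = 5, F = 12, G = 37.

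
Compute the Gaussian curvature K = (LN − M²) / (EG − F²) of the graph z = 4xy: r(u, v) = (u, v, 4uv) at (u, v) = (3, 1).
K = -16/25921

Coefficients of the first fundamental form: E = 16*v^2 + 1, F = 16*u*v, G = 16*u^2 + 1.
Coefficients of the second fundamental form: L = 0, M = 4/sqrt(16*u^2 + 16*v^2 + 1), N = 0.
Assemble K = (LN − M²)/(EG − F²) = -16/(256*u^4 + 512*u^2*v^2 + 32*u^2 + 256*v^4 + 32*v^2 + 1). At (u, v) = (3, 1): K = -16/25921.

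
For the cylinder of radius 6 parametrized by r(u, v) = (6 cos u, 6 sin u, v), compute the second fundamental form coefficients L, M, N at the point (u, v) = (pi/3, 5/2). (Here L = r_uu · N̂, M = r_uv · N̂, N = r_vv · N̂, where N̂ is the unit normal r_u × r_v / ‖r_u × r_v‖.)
L = -6;  M = 0;  N = 0

Compute the unit normal N̂(u, v) = (cos(u), sin(u), 0), and the second partials r_uu, r_uv, r_vv. Take dot products:
  L(u, v) = r_uu · N̂ = -6,
  M(u, v) = r_uv · N̂ = 0,
  N(u, v) = r_vv · N̂ = 0.
Evaluating at (u, v) = (pi/3, 5/2):
  L = -6, M = 0, N = 0.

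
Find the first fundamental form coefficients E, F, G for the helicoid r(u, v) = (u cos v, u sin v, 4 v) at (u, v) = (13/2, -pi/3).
E = 1;  F = 0;  G = 233/4

Partials: r_u = (cos(v), sin(v), 0), r_v = (-u*sin(v), u*cos(v), 4). As functions of (u, v):
  E = r_u · r_u = 1,
  F = r_u · r_v = 0,
  G = r_v · r_v = u^2 + 16.
Evaluating at (u, v) = (13/2, -pi/3): E = 1, F = 0, G = 233/4.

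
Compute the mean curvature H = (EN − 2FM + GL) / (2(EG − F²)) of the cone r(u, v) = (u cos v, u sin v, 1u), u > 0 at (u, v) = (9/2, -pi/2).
H = sqrt(2)/18

With E = 2, F = 0, G = u^2, L = 0, M = 0, N = sqrt(2)*u^2/(2*Abs(u)), assemble
  H = (EN − 2FM + GL) / (2(EG − F²)) = sqrt(2)/(4*Abs(u)).
At (u, v) = (9/2, -pi/2): H = sqrt(2)/18.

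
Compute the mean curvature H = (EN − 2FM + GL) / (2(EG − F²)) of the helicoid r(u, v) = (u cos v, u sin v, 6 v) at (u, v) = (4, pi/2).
H = 0

With E = 1, F = 0, G = u^2 + 36, L = 0, M = -6/sqrt(u^2 + 36), N = 0, assemble
  H = (EN − 2FM + GL) / (2(EG − F²)) = 0.
At (u, v) = (4, pi/2): H = 0.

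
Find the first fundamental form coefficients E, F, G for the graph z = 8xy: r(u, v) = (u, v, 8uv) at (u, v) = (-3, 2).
E = 257;  F = -384;  G = 577

Partials: r_u = (1, 0, 8*v), r_v = (0, 1, 8*u). As functions of (u, v):
  E = r_u · r_u = 64*v^2 + 1,
  F = r_u · r_v = 64*u*v,
  G = r_v · r_v = 64*u^2 + 1.
Evaluating at (u, v) = (-3, 2): E = 257, F = -384, G = 577.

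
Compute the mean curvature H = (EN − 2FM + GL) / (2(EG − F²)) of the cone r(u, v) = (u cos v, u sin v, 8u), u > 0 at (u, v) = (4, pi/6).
H = sqrt(65)/65

With E = 65, F = 0, G = u^2, L = 0, M = 0, N = 8*sqrt(65)*u^2/(65*Abs(u)), assemble
  H = (EN − 2FM + GL) / (2(EG − F²)) = 4*sqrt(65)/(65*Abs(u)).
At (u, v) = (4, pi/6): H = sqrt(65)/65.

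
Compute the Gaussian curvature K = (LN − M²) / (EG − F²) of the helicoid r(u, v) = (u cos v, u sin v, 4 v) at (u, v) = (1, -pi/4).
K = -16/289

Coefficients of the first fundamental form: E = 1, F = 0, G = u^2 + 16.
Coefficients of the second fundamental form: L = 0, M = -4/sqrt(u^2 + 16), N = 0.
Assemble K = (LN − M²)/(EG − F²) = -16/(u^2 + 16)^2. At (u, v) = (1, -pi/4): K = -16/289.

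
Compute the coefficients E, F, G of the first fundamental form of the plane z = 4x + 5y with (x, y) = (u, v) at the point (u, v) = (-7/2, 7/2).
E = 17;  F = 20;  G = 26

Partials: r_u = (1, 0, 4), r_v = (0, 1, 5). As functions of (u, v):
  E = r_u · r_u = 17,
  F = r_u · r_v = 20,
  G = r_v · r_v = 26.
Evaluating at (u, v) = (-7/2, 7/2): E = 17, F = 20, G = 26.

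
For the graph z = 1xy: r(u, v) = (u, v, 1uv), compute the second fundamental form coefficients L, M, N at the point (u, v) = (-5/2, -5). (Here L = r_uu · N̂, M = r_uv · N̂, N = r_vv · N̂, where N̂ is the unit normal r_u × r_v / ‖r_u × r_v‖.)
L = 0;  M = 2*sqrt(129)/129;  N = 0

Compute the unit normal N̂(u, v) = (-v/sqrt(u^2 + v^2 + 1), -u/sqrt(u^2 + v^2 + 1), 1/sqrt(u^2 + v^2 + 1)), and the second partials r_uu, r_uv, r_vv. Take dot products:
  L(u, v) = r_uu · N̂ = 0,
  M(u, v) = r_uv · N̂ = 1/sqrt(u^2 + v^2 + 1),
  N(u, v) = r_vv · N̂ = 0.
Evaluating at (u, v) = (-5/2, -5):
  L = 0, M = 2*sqrt(129)/129, N = 0.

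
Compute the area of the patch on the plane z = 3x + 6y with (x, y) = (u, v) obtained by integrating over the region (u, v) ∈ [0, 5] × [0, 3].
Area = 15*sqrt(46)

Area = ∫∫ √(EG − F²) du dv with √(EG − F²) = sqrt(46). Integrating over [0, 5] × [0, 3] gives 15*sqrt(46).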